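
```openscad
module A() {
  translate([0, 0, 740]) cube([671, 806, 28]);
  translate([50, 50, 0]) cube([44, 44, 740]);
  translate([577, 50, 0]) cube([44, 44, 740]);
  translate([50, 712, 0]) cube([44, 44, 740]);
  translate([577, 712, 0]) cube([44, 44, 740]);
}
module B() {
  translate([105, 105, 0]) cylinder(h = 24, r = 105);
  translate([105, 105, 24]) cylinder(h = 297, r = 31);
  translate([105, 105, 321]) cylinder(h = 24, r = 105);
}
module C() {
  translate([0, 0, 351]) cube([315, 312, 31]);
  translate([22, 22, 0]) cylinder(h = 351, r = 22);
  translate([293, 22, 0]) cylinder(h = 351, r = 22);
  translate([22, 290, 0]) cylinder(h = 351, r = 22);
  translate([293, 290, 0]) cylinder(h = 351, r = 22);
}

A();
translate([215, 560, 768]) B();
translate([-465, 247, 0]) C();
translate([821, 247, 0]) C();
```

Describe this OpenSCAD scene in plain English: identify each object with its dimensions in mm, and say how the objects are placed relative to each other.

A is a table: top 671 mm (x) × 806 mm (y), 28 mm thick, upper face at z = 768 mm, on four 44×44 mm square legs, each inset 50 mm from the nearest pair of top edges, running from z = 0 to the bottom of the top.

B is a spool: two coaxial disc flanges of radius 105 mm and thickness 24 mm, joined by a core cylinder of radius 31 mm and height 297 mm. The lower flange rests on z = 0 and the three cylinders share a vertical axis.

C is a simple wooden stool: a rectangular seat 315 mm (x) by 312 mm (y), 31 mm thick, top face at z = 382 mm, on four round legs, each 44 mm in diameter. The legs rest on z = 0, each leg's axis is inset half a diameter from the nearest pair of seat edges (so the leg's bounding box is flush with the corner).

The spool is on top of the table. Two stools sit around the table at the −x, +x sides.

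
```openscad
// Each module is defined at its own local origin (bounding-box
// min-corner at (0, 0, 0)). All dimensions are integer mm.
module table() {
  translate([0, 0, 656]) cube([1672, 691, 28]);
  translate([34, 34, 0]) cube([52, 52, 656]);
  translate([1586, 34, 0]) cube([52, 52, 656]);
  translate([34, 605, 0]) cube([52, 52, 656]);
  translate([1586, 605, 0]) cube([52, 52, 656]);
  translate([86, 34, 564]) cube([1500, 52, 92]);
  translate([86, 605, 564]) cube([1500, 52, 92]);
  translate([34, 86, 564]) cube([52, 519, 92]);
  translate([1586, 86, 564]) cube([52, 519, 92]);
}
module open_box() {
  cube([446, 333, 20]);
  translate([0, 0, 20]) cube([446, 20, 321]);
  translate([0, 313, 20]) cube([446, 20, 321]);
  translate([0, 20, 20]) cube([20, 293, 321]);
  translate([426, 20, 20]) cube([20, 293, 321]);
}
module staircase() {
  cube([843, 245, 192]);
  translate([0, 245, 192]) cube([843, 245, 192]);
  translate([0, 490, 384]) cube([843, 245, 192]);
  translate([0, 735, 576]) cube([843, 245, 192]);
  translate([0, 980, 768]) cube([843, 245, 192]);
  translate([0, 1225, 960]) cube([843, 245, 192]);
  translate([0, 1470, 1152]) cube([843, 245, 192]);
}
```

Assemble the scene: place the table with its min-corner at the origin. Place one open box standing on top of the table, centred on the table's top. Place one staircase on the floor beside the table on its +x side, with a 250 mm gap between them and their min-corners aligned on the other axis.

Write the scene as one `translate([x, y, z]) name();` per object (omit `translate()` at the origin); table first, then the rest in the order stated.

table();
translate([613, 179, 684]) open_box();
translate([1922, 0, 0]) staircase();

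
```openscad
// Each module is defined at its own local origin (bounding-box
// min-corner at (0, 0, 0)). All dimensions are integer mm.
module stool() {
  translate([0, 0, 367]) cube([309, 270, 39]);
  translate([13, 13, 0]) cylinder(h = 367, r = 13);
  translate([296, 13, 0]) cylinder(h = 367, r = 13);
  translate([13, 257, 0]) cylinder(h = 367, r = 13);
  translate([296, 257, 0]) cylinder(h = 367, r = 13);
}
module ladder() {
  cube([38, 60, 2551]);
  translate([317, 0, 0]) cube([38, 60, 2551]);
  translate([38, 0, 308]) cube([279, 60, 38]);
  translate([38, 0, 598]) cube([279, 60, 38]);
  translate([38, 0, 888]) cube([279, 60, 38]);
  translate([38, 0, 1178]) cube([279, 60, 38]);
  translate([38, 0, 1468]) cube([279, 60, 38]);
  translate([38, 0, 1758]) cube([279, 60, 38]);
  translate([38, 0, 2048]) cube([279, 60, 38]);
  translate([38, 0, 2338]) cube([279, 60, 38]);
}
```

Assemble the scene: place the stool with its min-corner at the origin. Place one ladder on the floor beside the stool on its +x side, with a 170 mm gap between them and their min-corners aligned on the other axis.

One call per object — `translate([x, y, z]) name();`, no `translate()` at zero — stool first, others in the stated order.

stool();
translate([479, 0, 0]) ladder();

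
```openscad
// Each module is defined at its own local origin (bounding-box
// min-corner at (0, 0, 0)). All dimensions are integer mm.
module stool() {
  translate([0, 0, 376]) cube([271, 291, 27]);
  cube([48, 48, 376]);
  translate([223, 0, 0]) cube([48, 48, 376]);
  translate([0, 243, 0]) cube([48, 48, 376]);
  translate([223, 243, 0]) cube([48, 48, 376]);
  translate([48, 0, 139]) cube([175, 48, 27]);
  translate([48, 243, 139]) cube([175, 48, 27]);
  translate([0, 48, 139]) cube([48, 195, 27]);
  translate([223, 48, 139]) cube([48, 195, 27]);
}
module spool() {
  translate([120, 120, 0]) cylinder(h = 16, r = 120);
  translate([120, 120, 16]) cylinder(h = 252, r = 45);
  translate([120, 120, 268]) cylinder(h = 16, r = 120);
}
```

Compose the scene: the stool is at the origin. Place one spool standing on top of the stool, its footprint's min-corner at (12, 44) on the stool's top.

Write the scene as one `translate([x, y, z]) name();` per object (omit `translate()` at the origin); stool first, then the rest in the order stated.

stool();
translate([12, 44, 403]) spool();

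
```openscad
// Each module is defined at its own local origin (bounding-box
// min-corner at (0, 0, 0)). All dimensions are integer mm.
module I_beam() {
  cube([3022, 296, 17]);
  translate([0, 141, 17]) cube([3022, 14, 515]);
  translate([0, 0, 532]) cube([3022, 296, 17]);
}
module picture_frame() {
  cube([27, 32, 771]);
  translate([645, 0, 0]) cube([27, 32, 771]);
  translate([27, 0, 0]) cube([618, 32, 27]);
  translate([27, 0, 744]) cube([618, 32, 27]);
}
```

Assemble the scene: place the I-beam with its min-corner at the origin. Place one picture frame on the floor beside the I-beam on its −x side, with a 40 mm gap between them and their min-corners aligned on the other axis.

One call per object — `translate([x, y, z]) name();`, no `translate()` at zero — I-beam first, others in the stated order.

I_beam();
translate([-712, 0, 0]) picture_frame();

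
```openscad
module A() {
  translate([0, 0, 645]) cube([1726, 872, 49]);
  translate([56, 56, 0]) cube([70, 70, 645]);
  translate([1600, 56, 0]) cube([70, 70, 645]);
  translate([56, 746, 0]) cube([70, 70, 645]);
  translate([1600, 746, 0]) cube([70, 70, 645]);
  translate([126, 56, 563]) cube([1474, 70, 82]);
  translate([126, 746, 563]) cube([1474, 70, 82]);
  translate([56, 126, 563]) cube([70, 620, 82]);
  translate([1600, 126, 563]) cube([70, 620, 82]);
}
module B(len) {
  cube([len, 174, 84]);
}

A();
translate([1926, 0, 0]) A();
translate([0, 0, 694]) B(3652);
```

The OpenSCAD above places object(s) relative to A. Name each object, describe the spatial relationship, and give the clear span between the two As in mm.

Second table starts at x = 1926; first ends at x = 1726; clear span = 1926 − 1726 = 200 mm.

A is a table. B is a beam. A beam spans the tops of two tables. The clear span between the two tables is 200 mm.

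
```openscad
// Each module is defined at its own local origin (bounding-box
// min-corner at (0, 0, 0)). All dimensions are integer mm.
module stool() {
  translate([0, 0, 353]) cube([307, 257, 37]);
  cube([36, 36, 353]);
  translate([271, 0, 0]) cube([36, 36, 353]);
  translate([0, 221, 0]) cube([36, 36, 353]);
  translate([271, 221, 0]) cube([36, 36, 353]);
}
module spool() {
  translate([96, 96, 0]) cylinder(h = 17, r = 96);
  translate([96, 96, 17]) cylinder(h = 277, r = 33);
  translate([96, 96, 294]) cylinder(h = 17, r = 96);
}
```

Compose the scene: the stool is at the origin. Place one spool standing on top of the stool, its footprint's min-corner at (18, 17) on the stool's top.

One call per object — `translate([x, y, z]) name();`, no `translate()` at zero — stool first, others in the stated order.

stool();
translate([18, 17, 390]) spool();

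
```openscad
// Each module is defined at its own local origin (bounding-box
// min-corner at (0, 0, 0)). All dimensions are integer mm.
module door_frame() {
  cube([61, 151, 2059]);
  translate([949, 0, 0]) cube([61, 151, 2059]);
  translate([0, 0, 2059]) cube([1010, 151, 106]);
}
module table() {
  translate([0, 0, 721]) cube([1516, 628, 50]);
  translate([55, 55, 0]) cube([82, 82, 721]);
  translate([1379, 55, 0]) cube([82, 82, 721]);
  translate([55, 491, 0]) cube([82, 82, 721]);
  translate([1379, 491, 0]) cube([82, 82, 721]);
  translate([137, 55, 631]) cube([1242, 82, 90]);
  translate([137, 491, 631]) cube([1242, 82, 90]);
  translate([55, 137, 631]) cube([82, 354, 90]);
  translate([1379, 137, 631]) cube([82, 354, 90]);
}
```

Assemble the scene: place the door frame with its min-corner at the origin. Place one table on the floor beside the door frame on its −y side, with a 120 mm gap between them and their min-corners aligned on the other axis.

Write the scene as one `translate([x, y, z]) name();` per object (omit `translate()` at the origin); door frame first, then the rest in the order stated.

door_frame();
translate([0, -748, 0]) table();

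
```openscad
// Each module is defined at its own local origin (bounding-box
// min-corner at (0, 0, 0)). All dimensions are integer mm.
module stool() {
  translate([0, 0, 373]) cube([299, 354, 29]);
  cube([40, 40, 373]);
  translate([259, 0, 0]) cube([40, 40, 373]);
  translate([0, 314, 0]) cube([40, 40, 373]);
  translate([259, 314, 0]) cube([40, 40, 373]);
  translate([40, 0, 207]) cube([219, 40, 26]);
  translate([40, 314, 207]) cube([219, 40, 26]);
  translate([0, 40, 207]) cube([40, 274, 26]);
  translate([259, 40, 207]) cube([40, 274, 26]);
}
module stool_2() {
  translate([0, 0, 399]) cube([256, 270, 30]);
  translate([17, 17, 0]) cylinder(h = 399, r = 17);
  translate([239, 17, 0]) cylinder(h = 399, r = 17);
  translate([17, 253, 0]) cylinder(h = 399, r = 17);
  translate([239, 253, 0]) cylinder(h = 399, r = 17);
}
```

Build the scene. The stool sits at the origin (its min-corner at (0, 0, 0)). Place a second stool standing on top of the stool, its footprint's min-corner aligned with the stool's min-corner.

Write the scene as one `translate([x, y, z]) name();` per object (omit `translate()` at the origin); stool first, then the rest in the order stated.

stool();
translate([0, 0, 402]) stool_2();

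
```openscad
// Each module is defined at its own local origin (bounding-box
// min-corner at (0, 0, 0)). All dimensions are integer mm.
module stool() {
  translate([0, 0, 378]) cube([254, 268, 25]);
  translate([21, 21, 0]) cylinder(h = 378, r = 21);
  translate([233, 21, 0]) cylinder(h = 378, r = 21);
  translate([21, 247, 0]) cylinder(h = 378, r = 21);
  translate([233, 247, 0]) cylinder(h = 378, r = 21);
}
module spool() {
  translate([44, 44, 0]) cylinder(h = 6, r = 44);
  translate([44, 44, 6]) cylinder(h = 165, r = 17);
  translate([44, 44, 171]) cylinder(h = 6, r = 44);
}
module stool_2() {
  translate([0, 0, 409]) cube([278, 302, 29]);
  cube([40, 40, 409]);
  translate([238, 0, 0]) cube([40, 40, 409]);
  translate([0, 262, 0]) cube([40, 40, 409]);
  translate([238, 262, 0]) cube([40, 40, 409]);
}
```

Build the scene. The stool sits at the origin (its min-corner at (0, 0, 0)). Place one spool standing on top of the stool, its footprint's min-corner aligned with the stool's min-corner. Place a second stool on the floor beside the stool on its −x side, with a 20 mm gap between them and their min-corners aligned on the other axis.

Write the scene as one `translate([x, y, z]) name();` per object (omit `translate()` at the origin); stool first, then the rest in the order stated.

stool();
translate([0, 0, 403]) spool();
translate([-298, 0, 0]) stool_2();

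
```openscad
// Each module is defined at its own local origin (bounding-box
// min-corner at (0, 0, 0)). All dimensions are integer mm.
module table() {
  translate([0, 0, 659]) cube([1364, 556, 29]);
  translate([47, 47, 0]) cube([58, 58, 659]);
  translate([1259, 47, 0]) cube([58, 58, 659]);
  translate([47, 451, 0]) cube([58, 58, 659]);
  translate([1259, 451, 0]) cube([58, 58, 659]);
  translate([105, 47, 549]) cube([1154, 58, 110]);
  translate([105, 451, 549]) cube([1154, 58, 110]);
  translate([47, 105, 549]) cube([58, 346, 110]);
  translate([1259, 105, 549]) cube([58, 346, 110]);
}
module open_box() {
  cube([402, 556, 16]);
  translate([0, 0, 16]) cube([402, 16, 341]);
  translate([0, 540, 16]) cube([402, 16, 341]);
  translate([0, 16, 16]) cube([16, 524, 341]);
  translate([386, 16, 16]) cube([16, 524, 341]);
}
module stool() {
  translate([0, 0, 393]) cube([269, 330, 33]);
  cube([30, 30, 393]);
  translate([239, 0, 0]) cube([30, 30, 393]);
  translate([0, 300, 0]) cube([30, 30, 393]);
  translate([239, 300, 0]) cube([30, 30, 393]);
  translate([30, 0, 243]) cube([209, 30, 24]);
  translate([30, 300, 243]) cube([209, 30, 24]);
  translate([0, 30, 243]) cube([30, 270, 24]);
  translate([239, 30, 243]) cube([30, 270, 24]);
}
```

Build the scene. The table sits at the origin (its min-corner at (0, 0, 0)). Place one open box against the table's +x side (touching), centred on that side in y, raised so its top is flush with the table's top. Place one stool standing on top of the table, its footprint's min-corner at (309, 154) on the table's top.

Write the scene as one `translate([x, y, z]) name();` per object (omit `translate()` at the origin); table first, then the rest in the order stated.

table();
translate([1364, 0, 331]) open_box();
translate([309, 154, 688]) stool();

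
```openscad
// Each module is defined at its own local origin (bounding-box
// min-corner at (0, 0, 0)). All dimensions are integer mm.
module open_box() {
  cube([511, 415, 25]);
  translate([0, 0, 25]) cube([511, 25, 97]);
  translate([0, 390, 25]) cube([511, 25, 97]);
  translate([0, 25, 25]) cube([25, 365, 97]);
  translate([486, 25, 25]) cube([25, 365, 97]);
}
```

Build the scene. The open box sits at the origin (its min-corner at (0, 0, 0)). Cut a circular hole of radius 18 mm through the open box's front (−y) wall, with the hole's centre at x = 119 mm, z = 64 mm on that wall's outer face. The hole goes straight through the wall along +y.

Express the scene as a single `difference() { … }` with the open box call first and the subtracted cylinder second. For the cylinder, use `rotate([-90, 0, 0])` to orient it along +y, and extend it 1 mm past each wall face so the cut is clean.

difference() {
  open_box();
  translate([119, -1, 64]) rotate([-90, 0, 0]) cylinder(h = 27, r = 18);
}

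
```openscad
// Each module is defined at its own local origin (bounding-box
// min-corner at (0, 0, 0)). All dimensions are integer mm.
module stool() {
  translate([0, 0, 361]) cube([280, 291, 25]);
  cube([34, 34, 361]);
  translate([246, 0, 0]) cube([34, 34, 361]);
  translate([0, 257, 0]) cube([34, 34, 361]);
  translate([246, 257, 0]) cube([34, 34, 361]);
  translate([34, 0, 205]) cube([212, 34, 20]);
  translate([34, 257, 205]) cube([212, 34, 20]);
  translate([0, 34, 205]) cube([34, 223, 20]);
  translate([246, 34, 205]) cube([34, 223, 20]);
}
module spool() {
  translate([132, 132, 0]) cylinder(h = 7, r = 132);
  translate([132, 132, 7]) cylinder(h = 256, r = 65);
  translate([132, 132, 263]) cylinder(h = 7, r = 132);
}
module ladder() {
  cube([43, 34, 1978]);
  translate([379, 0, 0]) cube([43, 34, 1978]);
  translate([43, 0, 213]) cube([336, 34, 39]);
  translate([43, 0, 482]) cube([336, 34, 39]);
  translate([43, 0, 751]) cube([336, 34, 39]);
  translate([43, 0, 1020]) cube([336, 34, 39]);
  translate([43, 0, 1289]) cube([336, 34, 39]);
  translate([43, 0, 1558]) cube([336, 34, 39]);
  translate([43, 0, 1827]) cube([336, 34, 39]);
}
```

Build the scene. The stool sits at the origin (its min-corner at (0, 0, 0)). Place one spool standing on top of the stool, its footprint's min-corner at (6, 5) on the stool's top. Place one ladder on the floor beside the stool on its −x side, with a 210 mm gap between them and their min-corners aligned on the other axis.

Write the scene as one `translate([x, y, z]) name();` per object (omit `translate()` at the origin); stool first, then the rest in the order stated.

stool();
translate([6, 5, 386]) spool();
translate([-632, 0, 0]) ladder();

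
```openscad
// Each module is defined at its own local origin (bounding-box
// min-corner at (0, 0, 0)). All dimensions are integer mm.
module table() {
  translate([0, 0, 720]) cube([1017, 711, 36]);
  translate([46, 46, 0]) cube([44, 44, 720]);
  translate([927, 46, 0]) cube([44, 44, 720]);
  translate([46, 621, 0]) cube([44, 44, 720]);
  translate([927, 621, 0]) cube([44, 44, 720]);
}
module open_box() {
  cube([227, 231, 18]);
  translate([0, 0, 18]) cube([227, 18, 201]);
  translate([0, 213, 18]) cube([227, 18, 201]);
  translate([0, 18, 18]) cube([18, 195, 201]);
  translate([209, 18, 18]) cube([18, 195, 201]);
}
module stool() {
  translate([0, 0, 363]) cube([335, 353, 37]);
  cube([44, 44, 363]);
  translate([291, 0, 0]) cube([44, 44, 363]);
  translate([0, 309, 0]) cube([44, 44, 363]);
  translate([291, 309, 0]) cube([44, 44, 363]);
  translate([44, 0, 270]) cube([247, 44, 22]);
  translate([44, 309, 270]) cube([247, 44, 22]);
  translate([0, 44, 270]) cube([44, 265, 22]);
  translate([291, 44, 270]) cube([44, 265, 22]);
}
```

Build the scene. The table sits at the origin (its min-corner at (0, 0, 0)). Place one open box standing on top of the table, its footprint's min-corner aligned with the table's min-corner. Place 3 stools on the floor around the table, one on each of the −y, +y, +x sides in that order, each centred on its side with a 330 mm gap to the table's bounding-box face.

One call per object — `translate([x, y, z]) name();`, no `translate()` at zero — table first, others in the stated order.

table();
translate([0, 0, 756]) open_box();
translate([341, -683, 0]) stool();
translate([341, 1041, 0]) stool();
translate([1347, 179, 0]) stool();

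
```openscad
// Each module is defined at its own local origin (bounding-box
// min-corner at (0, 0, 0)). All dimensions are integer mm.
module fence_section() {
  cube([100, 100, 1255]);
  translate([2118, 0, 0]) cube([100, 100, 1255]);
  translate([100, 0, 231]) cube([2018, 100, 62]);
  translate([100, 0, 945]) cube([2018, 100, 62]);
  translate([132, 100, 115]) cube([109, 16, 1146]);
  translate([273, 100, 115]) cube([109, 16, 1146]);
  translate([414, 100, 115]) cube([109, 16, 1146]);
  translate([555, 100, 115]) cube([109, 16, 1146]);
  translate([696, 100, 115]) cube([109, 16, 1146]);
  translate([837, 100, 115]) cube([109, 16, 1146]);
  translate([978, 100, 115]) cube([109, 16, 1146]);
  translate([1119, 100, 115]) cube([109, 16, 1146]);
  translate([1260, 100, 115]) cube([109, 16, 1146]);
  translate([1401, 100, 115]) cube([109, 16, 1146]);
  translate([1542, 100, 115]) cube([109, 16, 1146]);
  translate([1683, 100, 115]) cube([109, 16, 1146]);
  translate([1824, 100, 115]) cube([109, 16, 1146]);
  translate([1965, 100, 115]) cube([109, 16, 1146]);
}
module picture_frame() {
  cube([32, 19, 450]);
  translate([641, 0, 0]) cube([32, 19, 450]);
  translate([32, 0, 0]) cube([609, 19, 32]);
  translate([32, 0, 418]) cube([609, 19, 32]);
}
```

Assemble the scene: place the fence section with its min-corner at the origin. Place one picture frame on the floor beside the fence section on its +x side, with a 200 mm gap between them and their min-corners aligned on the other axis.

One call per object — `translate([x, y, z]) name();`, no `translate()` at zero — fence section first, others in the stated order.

fence_section();
translate([2418, 0, 0]) picture_frame();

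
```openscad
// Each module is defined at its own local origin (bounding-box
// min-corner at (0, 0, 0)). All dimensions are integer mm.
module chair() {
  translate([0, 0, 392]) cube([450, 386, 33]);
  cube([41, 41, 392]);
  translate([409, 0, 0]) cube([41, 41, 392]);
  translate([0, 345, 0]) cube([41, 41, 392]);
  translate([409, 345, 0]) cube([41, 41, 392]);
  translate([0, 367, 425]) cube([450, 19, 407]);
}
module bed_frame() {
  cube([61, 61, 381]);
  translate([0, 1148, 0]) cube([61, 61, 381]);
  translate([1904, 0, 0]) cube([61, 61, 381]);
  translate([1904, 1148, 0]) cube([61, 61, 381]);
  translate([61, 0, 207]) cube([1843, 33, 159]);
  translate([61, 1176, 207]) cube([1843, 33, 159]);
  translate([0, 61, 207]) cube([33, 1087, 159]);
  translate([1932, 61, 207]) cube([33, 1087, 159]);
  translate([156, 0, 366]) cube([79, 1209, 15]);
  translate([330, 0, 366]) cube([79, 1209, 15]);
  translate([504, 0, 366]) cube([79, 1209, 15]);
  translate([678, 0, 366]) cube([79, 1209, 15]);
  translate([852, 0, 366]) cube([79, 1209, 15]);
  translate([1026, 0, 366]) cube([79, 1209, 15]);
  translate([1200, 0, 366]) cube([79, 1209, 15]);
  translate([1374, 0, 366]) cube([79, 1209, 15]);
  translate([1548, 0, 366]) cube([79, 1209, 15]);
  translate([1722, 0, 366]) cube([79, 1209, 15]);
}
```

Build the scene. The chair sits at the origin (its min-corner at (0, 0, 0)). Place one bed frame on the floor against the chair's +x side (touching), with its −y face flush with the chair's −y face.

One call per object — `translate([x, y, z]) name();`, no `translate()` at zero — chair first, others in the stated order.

chair();
translate([450, 0, 0]) bed_frame();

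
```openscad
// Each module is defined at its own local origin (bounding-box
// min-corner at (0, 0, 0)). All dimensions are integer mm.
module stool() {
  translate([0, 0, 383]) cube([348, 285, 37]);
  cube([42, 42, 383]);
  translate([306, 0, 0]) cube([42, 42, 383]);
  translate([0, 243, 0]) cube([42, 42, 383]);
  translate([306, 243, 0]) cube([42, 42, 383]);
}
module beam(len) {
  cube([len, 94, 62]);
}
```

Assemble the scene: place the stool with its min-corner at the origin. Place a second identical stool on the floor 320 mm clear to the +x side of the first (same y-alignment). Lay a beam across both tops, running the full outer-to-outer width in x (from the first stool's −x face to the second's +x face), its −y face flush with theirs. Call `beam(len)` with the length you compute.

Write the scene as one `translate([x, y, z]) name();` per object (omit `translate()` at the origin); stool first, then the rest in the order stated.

stool();
translate([668, 0, 0]) stool();
translate([0, 0, 420]) beam(1016);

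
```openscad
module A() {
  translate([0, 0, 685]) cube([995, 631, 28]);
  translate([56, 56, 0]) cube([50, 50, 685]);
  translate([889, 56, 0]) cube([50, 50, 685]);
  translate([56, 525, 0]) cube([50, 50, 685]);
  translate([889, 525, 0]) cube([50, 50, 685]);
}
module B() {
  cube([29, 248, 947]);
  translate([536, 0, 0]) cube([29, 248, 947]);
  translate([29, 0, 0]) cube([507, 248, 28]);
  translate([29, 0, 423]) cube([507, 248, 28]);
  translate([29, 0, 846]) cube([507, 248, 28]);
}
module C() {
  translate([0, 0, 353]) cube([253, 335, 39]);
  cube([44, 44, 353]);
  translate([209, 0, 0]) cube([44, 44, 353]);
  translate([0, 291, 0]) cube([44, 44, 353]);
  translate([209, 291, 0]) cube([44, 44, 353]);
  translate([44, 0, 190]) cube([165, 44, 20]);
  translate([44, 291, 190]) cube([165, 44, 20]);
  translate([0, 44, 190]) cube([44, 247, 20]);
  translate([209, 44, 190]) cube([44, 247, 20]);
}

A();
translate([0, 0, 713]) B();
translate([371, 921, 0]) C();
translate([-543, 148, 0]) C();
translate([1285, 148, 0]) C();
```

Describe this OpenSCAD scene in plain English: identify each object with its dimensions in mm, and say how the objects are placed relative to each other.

A is a table with a 995×631 mm rectangular top, 28 mm thick, top surface at z = 713 mm, supported by four 50×50 mm square legs, each inset 56 mm from the nearest pair of top edges, running from the floor.

B is a bookshelf 565 mm wide overall, 248 mm deep and 947 mm tall. The two sides are 29 mm thick vertical panels. 3 horizontal shelves of 28 mm thickness span between the inner faces of the sides; the lowest shelf sits on the floor and shelves are stacked with a clear vertical gap of 395 mm between each pair.

C is a four-legged stool. The seat is a 253×335×39 mm slab whose top surface is at z = 392 mm; four square legs, each 44×44 mm in cross-section, run from the floor (z = 0) to the underside of the seat, each flush with a corner of the seat. Four stretchers, 44 mm wide and 20 mm tall, connect adjacent legs with their undersides at z = 190 mm, each running between the inner faces of the legs it joins and aligned with the legs' outer faces on the other axis.

The bookshelf is on top of the table. Three stools sit around the table at the +y, −x, +x sides.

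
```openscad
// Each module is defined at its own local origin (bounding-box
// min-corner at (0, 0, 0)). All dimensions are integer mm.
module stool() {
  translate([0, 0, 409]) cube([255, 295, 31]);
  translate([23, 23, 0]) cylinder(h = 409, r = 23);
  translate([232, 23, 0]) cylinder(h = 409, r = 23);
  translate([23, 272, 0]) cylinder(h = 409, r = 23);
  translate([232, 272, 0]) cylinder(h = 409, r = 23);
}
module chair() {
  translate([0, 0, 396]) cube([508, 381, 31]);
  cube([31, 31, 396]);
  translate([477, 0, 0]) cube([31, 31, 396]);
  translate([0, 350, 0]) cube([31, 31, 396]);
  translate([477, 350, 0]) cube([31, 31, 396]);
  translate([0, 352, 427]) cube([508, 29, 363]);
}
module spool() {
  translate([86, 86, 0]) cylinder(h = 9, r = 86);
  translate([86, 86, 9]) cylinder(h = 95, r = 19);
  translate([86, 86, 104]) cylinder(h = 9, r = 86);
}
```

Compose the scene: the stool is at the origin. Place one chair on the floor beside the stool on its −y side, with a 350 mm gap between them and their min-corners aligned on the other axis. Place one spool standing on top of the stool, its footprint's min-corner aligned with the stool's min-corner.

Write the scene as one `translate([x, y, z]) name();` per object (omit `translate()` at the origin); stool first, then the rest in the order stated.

stool();
translate([0, -731, 0]) chair();
translate([0, 0, 440]) spool();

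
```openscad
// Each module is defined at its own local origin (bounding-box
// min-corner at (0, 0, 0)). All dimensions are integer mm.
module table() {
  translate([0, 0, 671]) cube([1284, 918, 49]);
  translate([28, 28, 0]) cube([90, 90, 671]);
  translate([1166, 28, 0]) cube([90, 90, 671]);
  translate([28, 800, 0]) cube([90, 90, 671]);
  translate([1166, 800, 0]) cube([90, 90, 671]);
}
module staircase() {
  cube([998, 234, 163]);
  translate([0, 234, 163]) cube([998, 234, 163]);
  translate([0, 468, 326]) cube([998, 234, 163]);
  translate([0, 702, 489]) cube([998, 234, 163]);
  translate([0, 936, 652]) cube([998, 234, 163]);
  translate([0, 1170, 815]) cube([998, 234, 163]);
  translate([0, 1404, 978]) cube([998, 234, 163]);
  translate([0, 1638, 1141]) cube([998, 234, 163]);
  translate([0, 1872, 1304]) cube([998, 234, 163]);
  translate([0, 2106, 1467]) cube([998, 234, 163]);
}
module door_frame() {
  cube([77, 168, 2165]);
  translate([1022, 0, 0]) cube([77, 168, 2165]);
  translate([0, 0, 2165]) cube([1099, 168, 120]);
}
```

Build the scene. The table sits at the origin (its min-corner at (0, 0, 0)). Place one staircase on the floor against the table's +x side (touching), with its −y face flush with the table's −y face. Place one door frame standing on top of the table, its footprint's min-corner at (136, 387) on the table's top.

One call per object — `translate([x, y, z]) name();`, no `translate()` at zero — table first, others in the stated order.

table();
translate([1284, 0, 0]) staircase();
translate([136, 387, 720]) door_frame();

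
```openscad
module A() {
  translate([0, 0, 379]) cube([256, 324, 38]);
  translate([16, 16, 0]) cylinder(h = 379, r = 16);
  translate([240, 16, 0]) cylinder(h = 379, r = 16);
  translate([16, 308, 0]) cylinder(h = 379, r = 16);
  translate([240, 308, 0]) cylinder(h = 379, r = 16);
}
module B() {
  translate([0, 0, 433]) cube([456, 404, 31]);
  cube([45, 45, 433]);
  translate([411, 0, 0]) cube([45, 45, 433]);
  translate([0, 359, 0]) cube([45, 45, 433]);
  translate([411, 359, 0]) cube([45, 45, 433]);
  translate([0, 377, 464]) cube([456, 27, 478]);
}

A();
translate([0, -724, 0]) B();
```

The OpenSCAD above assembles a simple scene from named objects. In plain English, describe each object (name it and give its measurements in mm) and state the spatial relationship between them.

A is a simple wooden stool: a rectangular seat 256 mm (x) by 324 mm (y), 38 mm thick, top face at z = 417 mm, on four round legs, each 32 mm in diameter. The legs rest on z = 0, each leg's axis is inset half a diameter from the nearest pair of seat edges (so the leg's bounding box is flush with the corner).

B is a chair: 456×404 mm seat, 31 mm thick, top at z = 464 mm, on four 45 mm square corner legs flush with the seat edges. A 27 mm thick backrest slab spans the full seat width, extending 478 mm above the seat top, its back face flush with the seat's +y edge.

The chair is on the floor beside the stool on its −y side.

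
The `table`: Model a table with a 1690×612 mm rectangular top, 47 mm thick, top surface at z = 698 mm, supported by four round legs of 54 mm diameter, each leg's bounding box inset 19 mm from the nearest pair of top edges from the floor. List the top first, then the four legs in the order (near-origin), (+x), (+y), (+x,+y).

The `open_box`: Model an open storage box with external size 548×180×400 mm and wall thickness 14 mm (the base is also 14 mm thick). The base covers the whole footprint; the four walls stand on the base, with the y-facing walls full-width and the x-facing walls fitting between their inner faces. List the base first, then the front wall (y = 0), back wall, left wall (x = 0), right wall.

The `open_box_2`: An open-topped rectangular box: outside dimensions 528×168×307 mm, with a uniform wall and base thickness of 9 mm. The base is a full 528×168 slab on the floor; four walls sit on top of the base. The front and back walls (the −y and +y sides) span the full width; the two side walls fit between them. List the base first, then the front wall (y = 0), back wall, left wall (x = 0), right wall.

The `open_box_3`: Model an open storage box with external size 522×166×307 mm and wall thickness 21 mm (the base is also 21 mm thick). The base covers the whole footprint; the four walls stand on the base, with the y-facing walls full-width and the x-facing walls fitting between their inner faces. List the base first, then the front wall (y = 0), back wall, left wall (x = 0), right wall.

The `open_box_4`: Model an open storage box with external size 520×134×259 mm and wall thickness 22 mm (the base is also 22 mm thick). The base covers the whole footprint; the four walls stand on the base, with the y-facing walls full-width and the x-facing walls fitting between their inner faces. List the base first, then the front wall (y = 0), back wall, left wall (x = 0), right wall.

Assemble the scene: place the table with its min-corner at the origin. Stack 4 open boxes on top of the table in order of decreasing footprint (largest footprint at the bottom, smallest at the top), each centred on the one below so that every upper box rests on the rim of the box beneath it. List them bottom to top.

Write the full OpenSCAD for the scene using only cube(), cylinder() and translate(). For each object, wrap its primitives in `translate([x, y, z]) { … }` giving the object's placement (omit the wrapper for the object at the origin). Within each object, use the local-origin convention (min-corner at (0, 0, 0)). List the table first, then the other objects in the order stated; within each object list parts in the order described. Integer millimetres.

translate([0, 0, 651]) cube([1690, 612, 47]);
translate([46, 46, 0]) cylinder(h = 651, r = 27);
translate([1644, 46, 0]) cylinder(h = 651, r = 27);
translate([46, 566, 0]) cylinder(h = 651, r = 27);
translate([1644, 566, 0]) cylinder(h = 651, r = 27);
translate([571, 216, 698]) {
  cube([548, 180, 14]);
  translate([0, 0, 14]) cube([548, 14, 386]);
  translate([0, 166, 14]) cube([548, 14, 386]);
  translate([0, 14, 14]) cube([14, 152, 386]);
  translate([534, 14, 14]) cube([14, 152, 386]);
}
translate([581, 222, 1098]) {
  cube([528, 168, 9]);
  translate([0, 0, 9]) cube([528, 9, 298]);
  translate([0, 159, 9]) cube([528, 9, 298]);
  translate([0, 9, 9]) cube([9, 150, 298]);
  translate([519, 9, 9]) cube([9, 150, 298]);
}
translate([584, 223, 1405]) {
  cube([522, 166, 21]);
  translate([0, 0, 21]) cube([522, 21, 286]);
  translate([0, 145, 21]) cube([522, 21, 286]);
  translate([0, 21, 21]) cube([21, 124, 286]);
  translate([501, 21, 21]) cube([21, 124, 286]);
}
translate([585, 239, 1712]) {
  cube([520, 134, 22]);
  translate([0, 0, 22]) cube([520, 22, 237]);
  translate([0, 112, 22]) cube([520, 22, 237]);
  translate([0, 22, 22]) cube([22, 90, 237]);
  translate([498, 22, 22]) cube([22, 90, 237]);
}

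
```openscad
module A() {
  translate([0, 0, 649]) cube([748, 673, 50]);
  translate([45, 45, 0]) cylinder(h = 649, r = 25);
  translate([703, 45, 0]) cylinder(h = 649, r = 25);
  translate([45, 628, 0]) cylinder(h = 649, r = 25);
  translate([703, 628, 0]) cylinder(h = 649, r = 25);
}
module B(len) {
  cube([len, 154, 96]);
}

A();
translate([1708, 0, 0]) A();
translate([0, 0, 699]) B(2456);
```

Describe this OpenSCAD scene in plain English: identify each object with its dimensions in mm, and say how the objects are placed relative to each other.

A is a table: top 748 mm (x) × 673 mm (y), 50 mm thick, upper face at z = 699 mm, on four round legs of 50 mm diameter, each leg's bounding box inset 20 mm from the nearest pair of top edges, running from z = 0 to the bottom of the top.

B is a rectangular beam 2456 mm long (x), 154 mm deep (y), 96 mm thick (z).

The beam spans the tops of two tables placed 960 mm apart, resting at z = 699 mm.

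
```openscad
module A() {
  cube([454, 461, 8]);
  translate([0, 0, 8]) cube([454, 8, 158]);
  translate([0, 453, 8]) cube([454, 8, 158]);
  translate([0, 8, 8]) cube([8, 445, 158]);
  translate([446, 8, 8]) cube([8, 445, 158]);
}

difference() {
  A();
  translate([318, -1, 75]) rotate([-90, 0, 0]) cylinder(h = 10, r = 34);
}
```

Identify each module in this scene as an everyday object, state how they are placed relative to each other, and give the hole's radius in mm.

The subtracted cylinder has r = 34 mm.

A is an open box. The open box has a circular hole through its front wall. The hole's radius is 34 mm.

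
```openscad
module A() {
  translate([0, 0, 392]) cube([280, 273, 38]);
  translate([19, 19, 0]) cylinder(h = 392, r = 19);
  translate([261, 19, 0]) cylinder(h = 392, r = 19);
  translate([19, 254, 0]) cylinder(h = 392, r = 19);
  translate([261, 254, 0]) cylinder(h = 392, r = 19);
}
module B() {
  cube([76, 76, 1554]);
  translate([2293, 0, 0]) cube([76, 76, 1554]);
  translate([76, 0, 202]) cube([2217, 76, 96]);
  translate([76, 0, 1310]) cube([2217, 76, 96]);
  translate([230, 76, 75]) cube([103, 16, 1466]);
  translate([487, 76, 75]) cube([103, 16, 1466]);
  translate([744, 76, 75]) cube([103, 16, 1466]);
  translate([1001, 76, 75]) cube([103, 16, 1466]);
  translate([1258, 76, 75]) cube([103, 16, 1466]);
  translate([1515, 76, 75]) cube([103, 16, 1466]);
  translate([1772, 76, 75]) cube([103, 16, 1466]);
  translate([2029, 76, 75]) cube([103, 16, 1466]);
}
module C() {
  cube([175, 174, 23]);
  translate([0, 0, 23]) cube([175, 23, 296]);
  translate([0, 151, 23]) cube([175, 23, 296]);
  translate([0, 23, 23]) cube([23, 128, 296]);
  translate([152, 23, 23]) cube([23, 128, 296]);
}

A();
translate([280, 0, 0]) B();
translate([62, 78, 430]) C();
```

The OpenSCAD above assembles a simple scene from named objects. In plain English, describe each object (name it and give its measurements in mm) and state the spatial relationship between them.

A is a four-legged stool. The seat is 280×273 mm, 38 mm thick, top at z = 430 mm. It stands on four round legs, each 38 mm in diameter, from z = 0 to the seat underside, each leg's axis is inset half a diameter from the nearest pair of seat edges (so the leg's bounding box is flush with the corner).

B is a fence section. Two 76×76 mm posts, 1554 mm tall, stand on the floor with a clear span of 2217 mm between their inner faces. Two horizontal rails of 76×96 mm section span the gap between the posts with their undersides at z = 202 mm and z = 1310 mm, flush with the posts' −y face. 8 pickets, each 103 mm wide, 16 mm thick and 1466 mm tall, are fixed to the +y face of the rails with their bottoms at z = 75 mm, evenly spaced across the span with equal gaps (rounded down to the nearest mm) at the −x end and between each pair — any rounding remainder accumulates at the +x end.

C is an open-topped rectangular box: outside dimensions 175×174×319 mm, with a uniform wall and base thickness of 23 mm. The base is a full 175×174 slab on the floor; four walls sit on top of the base. The front and back walls (the −y and +y sides) span the full width; the two side walls fit between them.

The fence section is against the stool's +x side, with their −y faces flush. The open box is on top of the stool.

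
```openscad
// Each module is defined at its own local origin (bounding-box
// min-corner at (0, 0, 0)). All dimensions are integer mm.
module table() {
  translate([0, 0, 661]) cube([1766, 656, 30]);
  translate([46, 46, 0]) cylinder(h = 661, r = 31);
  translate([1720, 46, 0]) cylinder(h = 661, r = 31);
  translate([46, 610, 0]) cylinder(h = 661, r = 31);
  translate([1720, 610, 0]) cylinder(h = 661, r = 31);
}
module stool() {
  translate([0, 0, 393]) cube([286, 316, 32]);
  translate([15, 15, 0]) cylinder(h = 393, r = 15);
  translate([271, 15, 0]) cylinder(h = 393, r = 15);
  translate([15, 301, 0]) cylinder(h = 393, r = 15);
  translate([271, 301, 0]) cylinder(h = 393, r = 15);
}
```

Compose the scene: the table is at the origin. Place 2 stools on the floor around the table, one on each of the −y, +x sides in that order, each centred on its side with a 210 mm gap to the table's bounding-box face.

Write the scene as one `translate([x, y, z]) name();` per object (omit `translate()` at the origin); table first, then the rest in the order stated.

table();
translate([740, -526, 0]) stool();
translate([1976, 170, 0]) stool();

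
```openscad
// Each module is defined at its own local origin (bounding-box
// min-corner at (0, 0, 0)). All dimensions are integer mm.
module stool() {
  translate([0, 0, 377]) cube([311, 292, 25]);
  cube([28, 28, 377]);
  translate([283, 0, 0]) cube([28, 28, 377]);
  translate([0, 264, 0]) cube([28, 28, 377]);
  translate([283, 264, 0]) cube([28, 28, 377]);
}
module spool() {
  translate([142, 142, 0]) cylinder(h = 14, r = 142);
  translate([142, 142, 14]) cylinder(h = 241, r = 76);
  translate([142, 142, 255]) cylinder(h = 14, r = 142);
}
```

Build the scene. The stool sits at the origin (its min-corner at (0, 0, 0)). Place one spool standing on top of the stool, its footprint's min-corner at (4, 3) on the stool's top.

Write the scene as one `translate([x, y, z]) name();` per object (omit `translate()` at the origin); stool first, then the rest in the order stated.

stool();
translate([4, 3, 402]) spool();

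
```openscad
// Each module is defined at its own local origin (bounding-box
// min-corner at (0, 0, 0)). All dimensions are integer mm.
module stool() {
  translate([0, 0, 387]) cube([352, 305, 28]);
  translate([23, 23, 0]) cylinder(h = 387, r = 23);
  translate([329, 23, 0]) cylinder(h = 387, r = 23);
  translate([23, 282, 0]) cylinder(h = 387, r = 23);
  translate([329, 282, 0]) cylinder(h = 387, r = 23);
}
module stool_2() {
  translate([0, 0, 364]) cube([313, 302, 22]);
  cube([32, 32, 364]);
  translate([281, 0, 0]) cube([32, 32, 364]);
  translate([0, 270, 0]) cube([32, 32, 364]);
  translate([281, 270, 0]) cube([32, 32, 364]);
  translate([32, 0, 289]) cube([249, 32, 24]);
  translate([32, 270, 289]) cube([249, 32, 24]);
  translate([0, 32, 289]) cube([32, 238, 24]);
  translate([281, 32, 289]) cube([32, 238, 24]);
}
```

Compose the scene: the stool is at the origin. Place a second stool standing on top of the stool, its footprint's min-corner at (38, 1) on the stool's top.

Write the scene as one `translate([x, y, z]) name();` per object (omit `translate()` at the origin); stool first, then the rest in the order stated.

stool();
translate([38, 1, 415]) stool_2();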